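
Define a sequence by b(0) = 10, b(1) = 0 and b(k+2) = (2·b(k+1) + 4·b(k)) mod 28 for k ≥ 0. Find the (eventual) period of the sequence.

Computing terms: b(0) = 10, b(1) = 0, b(2) = 12, b(3) = 24, b(4) = 12, b(5) = 8, b(6) = 8, b(7) = 20, b(8) = 16, b(9) = 0, b(10) = 8, b(11) = 16, b(12) = 8, b(13) = 24, b(14) = 24, b(15) = 4, b(16) = 20, b(17) = 0, b(18) = 24, b(19) = 20, b(20) = 24, b(21) = 16, b(22) = 16, b(23) = 12, b(24) = 4, b(25) = 0, b(26) = 16, b(27) = 4, b(28) = 16, b(29) = 20, b(30) = 20, b(31) = 8, b(32) = 12, b(33) = 0, b(34) = 20, b(35) = 12, b(36) = 20, b(37) = 4, b(38) = 4, b(39) = 24, b(40) = 8, b(41) = 0, b(42) = 4, b(43) = 8, b(44) = 4, b(45) = 12, b(46) = 12, b(47) = 16, b(48) = 24, b(49) = 0, b(50) = 12.
Since (b(49), b(50)) = (b(1), b(2)) = (0, 12) (two consecutive terms determine the rest), the sequence is eventually periodic: after a pre-period of length 1 it cycles with period 48.

48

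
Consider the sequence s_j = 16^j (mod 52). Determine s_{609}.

s_0 = 1, s_1 = 16, s_2 = 48, s_3 = 40, s_4 = 16.
Since s_4 = s_1 = 16, the sequence is eventually periodic: after a pre-period of length 1 it cycles with period 3.
For j ≥ 1, s_j depends only on (j - 1) mod 3. (609 - 1) mod 3 = 2, so s_{609} = s_3 = 40.

40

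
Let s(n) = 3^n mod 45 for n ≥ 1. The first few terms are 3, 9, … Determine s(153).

s(1) = 3, s(2) = 9, s(3) = 27, s(4) = 36, s(5) = 18, s(6) = 9.
Since s(6) = s(2) = 9, the sequence is eventually periodic: after a pre-period of length 1 it cycles with period 4.
For n ≥ 2, s(n) depends only on (n - 2) mod 4. (153 - 2) mod 4 = 3, so s(153) = s(5) = 18.

18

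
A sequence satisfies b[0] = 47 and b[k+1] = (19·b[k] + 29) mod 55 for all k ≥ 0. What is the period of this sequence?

10

Computing terms: b[0] = 47,  b[1] = 42,  b[2] = 2,  b[3] = 12,  b[4] = 37,  b[5] = 17,  b[6] = 22,  b[7] = 7,  b[8] = 52,  b[9] = 27,  b[10] = 47.
The sequence repeats with period 10.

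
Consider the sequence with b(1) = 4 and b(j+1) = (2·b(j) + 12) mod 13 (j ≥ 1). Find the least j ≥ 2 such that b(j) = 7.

Computing terms: b(1) = 4,  b(2) = 7,  b(3) = 0,  b(4) = 12,  b(5) = 10,  b(6) = 6,  b(7) = 11,  b(8) = 8,  b(9) = 2,  b(10) = 3,  b(11) = 5,  b(12) = 9,  b(13) = 4.
The sequence repeats with period 12.
The value 7 first appears (with j ≥ 2) at b(2).

2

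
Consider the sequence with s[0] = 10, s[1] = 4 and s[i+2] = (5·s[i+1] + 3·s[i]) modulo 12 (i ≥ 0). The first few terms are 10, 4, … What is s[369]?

10

Computing terms: s[0] = 10, s[1] = 4, s[2] = 2, s[3] = 10, s[4] = 8, s[5] = 10, s[6] = 2, s[7] = 4, s[8] = 2.
Since (s[7], s[8]) = (s[1], s[2]) = (4, 2) (two consecutive terms determine the rest), the sequence is eventually periodic: after a pre-period of length 1 it cycles with period 6.
For i ≥ 1, s[i] depends only on (i - 1) mod 6. (369 - 1) mod 6 = 2, so s[369] = s[3] = 10.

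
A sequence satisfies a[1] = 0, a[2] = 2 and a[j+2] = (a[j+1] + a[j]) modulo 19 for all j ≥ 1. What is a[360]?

Computing terms: a[1] = 0,  a[2] = 2,  a[3] = 2,  a[4] = 4,  a[5] = 6,  a[6] = 10,  a[7] = 16,  a[8] = 7,  a[9] = 4,  a[10] = 11,  a[11] = 15,  a[12] = 7,  a[13] = 3,  a[14] = 10,  a[15] = 13,  a[16] = 4,  a[17] = 17,  a[18] = 2,  a[19] = 0,  a[20] = 2.
The sequence repeats with period 18.
(360 - 1) mod 18 = 17, so a[360] = a[18] = 2.

2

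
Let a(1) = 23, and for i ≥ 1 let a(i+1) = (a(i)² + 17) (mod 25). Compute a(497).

We have a(1) = 23,  a(2) = 21,  a(3) = 8,  a(4) = 6,  a(5) = 3,  a(6) = 1,  a(7) = 18,  a(8) = 16,  a(9) = 23.
Since a(9) = a(1) = 23, the sequence is periodic with period 8.
(497 - 1) mod 8 = 0, so a(497) = a(1) = 23.

23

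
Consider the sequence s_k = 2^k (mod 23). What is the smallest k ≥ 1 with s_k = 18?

6

Listing terms: s_0 = 1, s_1 = 2, s_2 = 4, s_3 = 8, s_4 = 16, s_5 = 9, s_6 = 18, s_7 = 13, s_8 = 3, s_9 = 6, s_{10} = 12, s_{11} = 1.
Since s_{11} = s_0 = 1, the sequence is periodic with period 11.
The value 18 first appears (with k ≥ 1) at s_6.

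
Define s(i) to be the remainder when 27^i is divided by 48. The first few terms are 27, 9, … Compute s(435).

We have s(1) = 27, s(2) = 9, s(3) = 3, s(4) = 33, s(5) = 27.
The sequence repeats with period 4.
So s(435) = s(1 + ((435-1) mod 4)) = s(3) = 3.

3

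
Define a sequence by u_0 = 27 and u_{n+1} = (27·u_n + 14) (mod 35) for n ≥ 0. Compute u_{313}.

Computing terms: u_0 = 27; u_1 = 8; u_2 = 20; u_3 = 29; u_4 = 27.
The sequence repeats with period 4.
So u_{313} = u_{0 + ((313-0) mod 4)} = u_1 = 8.

8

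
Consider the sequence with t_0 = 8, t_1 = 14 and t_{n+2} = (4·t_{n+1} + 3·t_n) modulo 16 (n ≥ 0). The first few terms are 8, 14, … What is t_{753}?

Listing terms: t_0 = 8,  t_1 = 14,  t_2 = 0,  t_3 = 10,  t_4 = 8,  t_5 = 14.
The sequence repeats with period 4.
(753 - 0) mod 4 = 1, so t_{753} = t_1 = 14.

14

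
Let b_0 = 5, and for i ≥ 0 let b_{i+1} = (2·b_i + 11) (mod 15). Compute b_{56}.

5

Listing terms: b_0 = 5, b_1 = 6, b_2 = 8, b_3 = 12, b_4 = 5.
Since b_4 = b_0 = 5, the sequence is periodic with period 4.
So b_{56} = b_{0 + ((56-0) mod 4)} = b_0 = 5.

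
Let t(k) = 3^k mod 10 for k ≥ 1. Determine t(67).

7

Listing terms: t(1) = 3, t(2) = 9, t(3) = 7, t(4) = 1, t(5) = 3.
Since t(5) = t(1) = 3, the sequence is periodic with period 4.
So t(67) = t(1 + ((67-1) mod 4)) = t(3) = 7.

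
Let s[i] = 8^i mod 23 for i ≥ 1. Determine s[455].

We have s[1] = 8,  s[2] = 18,  s[3] = 6,  s[4] = 2,  s[5] = 16,  s[6] = 13,  s[7] = 12,  s[8] = 4,  s[9] = 9,  s[10] = 3,  s[11] = 1,  s[12] = 8.
Since s[12] = s[1] = 8, the sequence is periodic with period 11.
So s[455] = s[1 + ((455-1) mod 11)] = s[4] = 2.

2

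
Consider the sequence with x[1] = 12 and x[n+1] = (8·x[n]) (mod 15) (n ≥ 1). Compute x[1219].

We have x[1] = 12; x[2] = 6; x[3] = 3; x[4] = 9; x[5] = 12.
Since x[5] = x[1] = 12, the sequence is periodic with period 4.
So x[1219] = x[1 + ((1219-1) mod 4)] = x[3] = 3.

3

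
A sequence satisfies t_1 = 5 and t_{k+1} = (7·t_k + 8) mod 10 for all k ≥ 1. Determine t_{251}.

Listing terms: t_1 = 5; t_2 = 3; t_3 = 9; t_4 = 1; t_5 = 5.
Since t_5 = t_1 = 5, the sequence is periodic with period 4.
So t_{251} = t_{1 + ((251-1) mod 4)} = t_3 = 9.

9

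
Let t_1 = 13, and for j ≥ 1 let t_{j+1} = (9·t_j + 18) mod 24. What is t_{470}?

We have t_1 = 13; t_2 = 15; t_3 = 9; t_4 = 3; t_5 = 21; t_6 = 15.
Since t_6 = t_2 = 15, the sequence is eventually periodic: after a pre-period of length 1 it cycles with period 4.
For j ≥ 2, t_j depends only on (j - 2) mod 4. (470 - 2) mod 4 = 0, so t_{470} = t_2 = 15.

15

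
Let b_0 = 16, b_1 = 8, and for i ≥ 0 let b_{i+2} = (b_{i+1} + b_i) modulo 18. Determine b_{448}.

16

b_0 = 16; b_1 = 8; b_2 = 6; b_3 = 14; b_4 = 2; b_5 = 16; b_6 = 0; b_7 = 16; b_8 = 16; b_9 = 14; b_{10} = 12; b_{11} = 8; b_{12} = 2; b_{13} = 10; b_{14} = 12; b_{15} = 4; b_{16} = 16; b_{17} = 2; b_{18} = 0; b_{19} = 2; b_{20} = 2; b_{21} = 4; b_{22} = 6; b_{23} = 10; b_{24} = 16; b_{25} = 8.
The sequence repeats with period 24.
So b_{448} = b_{0 + ((448-0) mod 24)} = b_{16} = 16.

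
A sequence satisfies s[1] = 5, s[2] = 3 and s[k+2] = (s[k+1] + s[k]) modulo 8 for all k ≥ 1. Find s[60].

We have s[1] = 5,  s[2] = 3,  s[3] = 0,  s[4] = 3,  s[5] = 3,  s[6] = 6,  s[7] = 1,  s[8] = 7,  s[9] = 0,  s[10] = 7,  s[11] = 7,  s[12] = 6,  s[13] = 5,  s[14] = 3.
Since (s[13], s[14]) = (s[1], s[2]) = (5, 3) (two consecutive terms determine the rest), the sequence is periodic with period 12.
So s[60] = s[1 + ((60-1) mod 12)] = s[12] = 6.

6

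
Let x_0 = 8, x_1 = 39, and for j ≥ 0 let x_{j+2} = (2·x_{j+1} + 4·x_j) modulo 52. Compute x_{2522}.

32

x_0 = 8,  x_1 = 39,  x_2 = 6,  x_3 = 12,  x_4 = 48,  x_5 = 40,  x_6 = 12,  x_7 = 28,  x_8 = 0,  x_9 = 8,  x_{10} = 16,  x_{11} = 12,  x_{12} = 36,  x_{13} = 16,  x_{14} = 20,  x_{15} = 0,  x_{16} = 28,  x_{17} = 4,  x_{18} = 16,  x_{19} = 48,  x_{20} = 4,  x_{21} = 44,  x_{22} = 0,  x_{23} = 20,  x_{24} = 40,  x_{25} = 4,  x_{26} = 12,  x_{27} = 40,  x_{28} = 24,  x_{29} = 0,  x_{30} = 44,  x_{31} = 36,  x_{32} = 40,  x_{33} = 16,  x_{34} = 36,  x_{35} = 32,  x_{36} = 0,  x_{37} = 24,  x_{38} = 48,  x_{39} = 36,  x_{40} = 4,  x_{41} = 48,  x_{42} = 8,  x_{43} = 0,  x_{44} = 32,  x_{45} = 12,  x_{46} = 48.
Since (x_{45}, x_{46}) = (x_3, x_4) = (12, 48) (two consecutive terms determine the rest), the sequence is eventually periodic: after a pre-period of length 3 it cycles with period 42.
For j ≥ 3, x_j depends only on (j - 3) mod 42. (2522 - 3) mod 42 = 41, so x_{2522} = x_{44} = 32.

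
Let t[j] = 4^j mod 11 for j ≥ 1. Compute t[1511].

Computing terms: t[1] = 4; t[2] = 5; t[3] = 9; t[4] = 3; t[5] = 1; t[6] = 4.
Since t[6] = t[1] = 4, the sequence is periodic with period 5.
So t[1511] = t[1 + ((1511-1) mod 5)] = t[1] = 4.

4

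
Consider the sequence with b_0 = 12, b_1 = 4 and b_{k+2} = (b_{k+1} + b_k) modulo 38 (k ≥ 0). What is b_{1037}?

28

Listing terms: b_0 = 12,  b_1 = 4,  b_2 = 16,  b_3 = 20,  b_4 = 36,  b_5 = 18,  b_6 = 16,  b_7 = 34,  b_8 = 12,  b_9 = 8,  b_{10} = 20,  b_{11} = 28,  b_{12} = 10,  b_{13} = 0,  b_{14} = 10,  b_{15} = 10,  b_{16} = 20,  b_{17} = 30,  b_{18} = 12,  b_{19} = 4.
The sequence repeats with period 18.
(1037 - 0) mod 18 = 11, so b_{1037} = b_{11} = 28.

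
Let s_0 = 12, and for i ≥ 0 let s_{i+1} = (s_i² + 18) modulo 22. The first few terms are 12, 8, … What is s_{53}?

16

Listing terms: s_0 = 12,  s_1 = 8,  s_2 = 16,  s_3 = 10,  s_4 = 8.
Since s_4 = s_1 = 8, the sequence is eventually periodic: after a pre-period of length 1 it cycles with period 3.
For i ≥ 1, s_i depends only on (i - 1) mod 3. (53 - 1) mod 3 = 1, so s_{53} = s_2 = 16.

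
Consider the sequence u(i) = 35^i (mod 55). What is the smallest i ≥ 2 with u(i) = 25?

Listing terms: u(1) = 35, u(2) = 15, u(3) = 30, u(4) = 5, u(5) = 10, u(6) = 20, u(7) = 40, u(8) = 25, u(9) = 50, u(10) = 45, u(11) = 35.
Since u(11) = u(1) = 35, the sequence is periodic with period 10.
The value 25 first appears (with i ≥ 2) at u(8).

8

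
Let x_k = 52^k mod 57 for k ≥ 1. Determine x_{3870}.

x_1 = 52,  x_2 = 25,  x_3 = 46,  x_4 = 55,  x_5 = 10,  x_6 = 7,  x_7 = 22,  x_8 = 4,  x_9 = 37,  x_{10} = 43,  x_{11} = 13,  x_{12} = 49,  x_{13} = 40,  x_{14} = 28,  x_{15} = 31,  x_{16} = 16,  x_{17} = 34,  x_{18} = 1,  x_{19} = 52.
Since x_{19} = x_1 = 52, the sequence is periodic with period 18.
So x_{3870} = x_{1 + ((3870-1) mod 18)} = x_{18} = 1.

1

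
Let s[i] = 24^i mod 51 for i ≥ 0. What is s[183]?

12

Computing terms: s[0] = 1, s[1] = 24, s[2] = 15, s[3] = 3, s[4] = 21, s[5] = 45, s[6] = 9, s[7] = 12, s[8] = 33, s[9] = 27, s[10] = 36, s[11] = 48, s[12] = 30, s[13] = 6, s[14] = 42, s[15] = 39, s[16] = 18, s[17] = 24.
Since s[17] = s[1] = 24, the sequence is eventually periodic: after a pre-period of length 1 it cycles with period 16.
For i ≥ 1, s[i] depends only on (i - 1) mod 16. (183 - 1) mod 16 = 6, so s[183] = s[7] = 12.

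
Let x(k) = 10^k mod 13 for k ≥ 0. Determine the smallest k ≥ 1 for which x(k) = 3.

4

Computing terms: x(0) = 1; x(1) = 10; x(2) = 9; x(3) = 12; x(4) = 3; x(5) = 4; x(6) = 1.
The sequence repeats with period 6.
The value 3 first appears (with k ≥ 1) at x(4).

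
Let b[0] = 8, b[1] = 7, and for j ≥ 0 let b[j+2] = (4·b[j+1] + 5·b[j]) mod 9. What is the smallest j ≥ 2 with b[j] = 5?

2

Computing terms: b[0] = 8, b[1] = 7, b[2] = 5, b[3] = 1, b[4] = 2, b[5] = 4, b[6] = 8, b[7] = 7.
The sequence repeats with period 6.
The value 5 first appears (with j ≥ 2) at b[2].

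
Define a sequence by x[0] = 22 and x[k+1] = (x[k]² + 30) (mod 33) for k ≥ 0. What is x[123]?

22

Computing terms: x[0] = 22, x[1] = 19, x[2] = 28, x[3] = 22.
The sequence repeats with period 3.
So x[123] = x[0 + ((123-0) mod 3)] = x[0] = 22.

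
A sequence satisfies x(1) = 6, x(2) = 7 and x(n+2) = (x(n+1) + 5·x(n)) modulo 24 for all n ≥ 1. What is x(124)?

We have x(1) = 6; x(2) = 7; x(3) = 13; x(4) = 0; x(5) = 17; x(6) = 17; x(7) = 6; x(8) = 19; x(9) = 1; x(10) = 0; x(11) = 5; x(12) = 5; x(13) = 6; x(14) = 7.
Since (x(13), x(14)) = (x(1), x(2)) = (6, 7) (two consecutive terms determine the rest), the sequence is periodic with period 12.
So x(124) = x(1 + ((124-1) mod 12)) = x(4) = 0.

0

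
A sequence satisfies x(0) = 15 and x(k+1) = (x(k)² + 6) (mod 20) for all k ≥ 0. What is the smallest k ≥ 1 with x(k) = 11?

1

Computing terms: x(0) = 15; x(1) = 11; x(2) = 7; x(3) = 15.
The sequence repeats with period 3.
The value 11 first appears (with k ≥ 1) at x(1).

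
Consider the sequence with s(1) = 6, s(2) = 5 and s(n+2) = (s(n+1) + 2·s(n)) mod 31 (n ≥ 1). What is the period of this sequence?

s(1) = 6,  s(2) = 5,  s(3) = 17,  s(4) = 27,  s(5) = 30,  s(6) = 22,  s(7) = 20,  s(8) = 2,  s(9) = 11,  s(10) = 15,  s(11) = 6,  s(12) = 5.
The sequence repeats with period 10.

10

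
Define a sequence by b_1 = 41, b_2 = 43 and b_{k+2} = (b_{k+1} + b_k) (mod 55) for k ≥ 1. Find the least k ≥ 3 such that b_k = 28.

Listing terms: b_1 = 41,  b_2 = 43,  b_3 = 29,  b_4 = 17,  b_5 = 46,  b_6 = 8,  b_7 = 54,  b_8 = 7,  b_9 = 6,  b_{10} = 13,  b_{11} = 19,  b_{12} = 32,  b_{13} = 51,  b_{14} = 28,  b_{15} = 24,  b_{16} = 52,  b_{17} = 21,  b_{18} = 18,  b_{19} = 39,  b_{20} = 2,  b_{21} = 41,  b_{22} = 43.
Since (b_{21}, b_{22}) = (b_1, b_2) = (41, 43) (two consecutive terms determine the rest), the sequence is periodic with period 20.
The value 28 first appears (with k ≥ 3) at b_{14}.

14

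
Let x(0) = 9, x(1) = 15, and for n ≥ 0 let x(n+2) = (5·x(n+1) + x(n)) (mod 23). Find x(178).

15

Computing terms: x(0) = 9, x(1) = 15, x(2) = 15, x(3) = 21, x(4) = 5, x(5) = 0, x(6) = 5, x(7) = 2, x(8) = 15, x(9) = 8, x(10) = 9, x(11) = 7, x(12) = 21, x(13) = 20, x(14) = 6, x(15) = 4, x(16) = 3, x(17) = 19, x(18) = 6, x(19) = 3, x(20) = 21, x(21) = 16, x(22) = 9, x(23) = 15.
The sequence repeats with period 22.
So x(178) = x(0 + ((178-0) mod 22)) = x(2) = 15.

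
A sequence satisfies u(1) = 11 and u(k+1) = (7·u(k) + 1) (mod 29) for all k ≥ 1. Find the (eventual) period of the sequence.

u(1) = 11, u(2) = 20, u(3) = 25, u(4) = 2, u(5) = 15, u(6) = 19, u(7) = 18, u(8) = 11.
The sequence repeats with period 7.

7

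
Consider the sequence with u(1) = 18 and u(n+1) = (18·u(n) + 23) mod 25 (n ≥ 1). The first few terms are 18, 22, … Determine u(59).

19

Listing terms: u(1) = 18, u(2) = 22, u(3) = 19, u(4) = 15, u(5) = 18.
The sequence repeats with period 4.
(59 - 1) mod 4 = 2, so u(59) = u(3) = 19.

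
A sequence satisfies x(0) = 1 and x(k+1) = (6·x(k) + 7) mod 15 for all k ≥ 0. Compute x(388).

7

x(0) = 1,  x(1) = 13,  x(2) = 10,  x(3) = 7,  x(4) = 4,  x(5) = 1.
The sequence repeats with period 5.
So x(388) = x(0 + ((388-0) mod 5)) = x(3) = 7.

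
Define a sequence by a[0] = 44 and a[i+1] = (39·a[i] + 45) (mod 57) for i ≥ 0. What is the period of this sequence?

19

Computing terms: a[0] = 44,  a[1] = 51,  a[2] = 39,  a[3] = 27,  a[4] = 15,  a[5] = 3,  a[6] = 48,  a[7] = 36,  a[8] = 24,  a[9] = 12,  a[10] = 0,  a[11] = 45,  a[12] = 33,  a[13] = 21,  a[14] = 9,  a[15] = 54,  a[16] = 42,  a[17] = 30,  a[18] = 18,  a[19] = 6,  a[20] = 51.
Since a[20] = a[1] = 51, the sequence is eventually periodic: after a pre-period of length 1 it cycles with period 19.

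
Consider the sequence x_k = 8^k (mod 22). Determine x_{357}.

Listing terms: x_0 = 1, x_1 = 8, x_2 = 20, x_3 = 6, x_4 = 4, x_5 = 10, x_6 = 14, x_7 = 2, x_8 = 16, x_9 = 18, x_{10} = 12, x_{11} = 8.
Since x_{11} = x_1 = 8, the sequence is eventually periodic: after a pre-period of length 1 it cycles with period 10.
For k ≥ 1, x_k depends only on (k - 1) mod 10. (357 - 1) mod 10 = 6, so x_{357} = x_7 = 2.

2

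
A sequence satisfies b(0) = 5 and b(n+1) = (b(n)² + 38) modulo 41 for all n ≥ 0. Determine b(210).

36

Computing terms: b(0) = 5; b(1) = 22; b(2) = 30; b(3) = 36; b(4) = 22.
Since b(4) = b(1) = 22, the sequence is eventually periodic: after a pre-period of length 1 it cycles with period 3.
For n ≥ 1, b(n) depends only on (n - 1) mod 3. (210 - 1) mod 3 = 2, so b(210) = b(3) = 36.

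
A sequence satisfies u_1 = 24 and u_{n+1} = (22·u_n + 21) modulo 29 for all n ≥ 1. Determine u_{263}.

We have u_1 = 24, u_2 = 27, u_3 = 6, u_4 = 8, u_5 = 23, u_6 = 5, u_7 = 15, u_8 = 3, u_9 = 0, u_{10} = 21, u_{11} = 19, u_{12} = 4, u_{13} = 22, u_{14} = 12, u_{15} = 24.
The sequence repeats with period 14.
So u_{263} = u_{1 + ((263-1) mod 14)} = u_{11} = 19.

19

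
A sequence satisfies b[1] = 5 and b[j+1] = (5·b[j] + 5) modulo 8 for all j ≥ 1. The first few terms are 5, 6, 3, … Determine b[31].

7

Listing terms: b[1] = 5, b[2] = 6, b[3] = 3, b[4] = 4, b[5] = 1, b[6] = 2, b[7] = 7, b[8] = 0, b[9] = 5.
Since b[9] = b[1] = 5, the sequence is periodic with period 8.
(31 - 1) mod 8 = 6, so b[31] = b[7] = 7.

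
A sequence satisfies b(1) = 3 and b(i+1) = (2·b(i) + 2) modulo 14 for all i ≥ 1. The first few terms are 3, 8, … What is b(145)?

10

We have b(1) = 3,  b(2) = 8,  b(3) = 4,  b(4) = 10,  b(5) = 8.
Since b(5) = b(2) = 8, the sequence is eventually periodic: after a pre-period of length 1 it cycles with period 3.
For i ≥ 2, b(i) depends only on (i - 2) mod 3. (145 - 2) mod 3 = 2, so b(145) = b(4) = 10.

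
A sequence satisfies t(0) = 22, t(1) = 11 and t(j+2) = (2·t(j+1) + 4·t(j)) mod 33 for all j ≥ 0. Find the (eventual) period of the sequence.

8

We have t(0) = 22,  t(1) = 11,  t(2) = 11,  t(3) = 0,  t(4) = 11,  t(5) = 22,  t(6) = 22,  t(7) = 0,  t(8) = 22,  t(9) = 11.
The sequence repeats with period 8.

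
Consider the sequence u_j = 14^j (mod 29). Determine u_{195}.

We have u_0 = 1; u_1 = 14; u_2 = 22; u_3 = 18; u_4 = 20; u_5 = 19; u_6 = 5; u_7 = 12; u_8 = 23; u_9 = 3; u_{10} = 13; u_{11} = 8; u_{12} = 25; u_{13} = 2; u_{14} = 28; u_{15} = 15; u_{16} = 7; u_{17} = 11; u_{18} = 9; u_{19} = 10; u_{20} = 24; u_{21} = 17; u_{22} = 6; u_{23} = 26; u_{24} = 16; u_{25} = 21; u_{26} = 4; u_{27} = 27; u_{28} = 1.
The sequence repeats with period 28.
(195 - 0) mod 28 = 27, so u_{195} = u_{27} = 27.

27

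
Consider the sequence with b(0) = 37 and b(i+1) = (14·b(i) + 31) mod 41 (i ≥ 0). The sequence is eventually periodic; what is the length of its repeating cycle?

b(0) = 37, b(1) = 16, b(2) = 9, b(3) = 34, b(4) = 15, b(5) = 36, b(6) = 2, b(7) = 18, b(8) = 37.
Since b(8) = b(0) = 37, the sequence is periodic with period 8.

8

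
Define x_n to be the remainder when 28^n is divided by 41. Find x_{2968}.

x_0 = 1, x_1 = 28, x_2 = 5, x_3 = 17, x_4 = 25, x_5 = 3, x_6 = 2, x_7 = 15, x_8 = 10, x_9 = 34, x_{10} = 9, x_{11} = 6, x_{12} = 4, x_{13} = 30, x_{14} = 20, x_{15} = 27, x_{16} = 18, x_{17} = 12, x_{18} = 8, x_{19} = 19, x_{20} = 40, x_{21} = 13, x_{22} = 36, x_{23} = 24, x_{24} = 16, x_{25} = 38, x_{26} = 39, x_{27} = 26, x_{28} = 31, x_{29} = 7, x_{30} = 32, x_{31} = 35, x_{32} = 37, x_{33} = 11, x_{34} = 21, x_{35} = 14, x_{36} = 23, x_{37} = 29, x_{38} = 33, x_{39} = 22, x_{40} = 1.
The sequence repeats with period 40.
So x_{2968} = x_{0 + ((2968-0) mod 40)} = x_8 = 10.

10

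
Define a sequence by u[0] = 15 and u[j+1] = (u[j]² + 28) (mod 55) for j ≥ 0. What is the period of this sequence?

5

Computing terms: u[0] = 15, u[1] = 33, u[2] = 17, u[3] = 42, u[4] = 32, u[5] = 7, u[6] = 22, u[7] = 17.
Since u[7] = u[2] = 17, the sequence is eventually periodic: after a pre-period of length 2 it cycles with period 5.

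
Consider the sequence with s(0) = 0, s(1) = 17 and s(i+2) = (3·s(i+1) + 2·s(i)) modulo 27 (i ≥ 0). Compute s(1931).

13

Computing terms: s(0) = 0, s(1) = 17, s(2) = 24, s(3) = 25, s(4) = 15, s(5) = 14, s(6) = 18, s(7) = 1, s(8) = 12, s(9) = 11, s(10) = 3, s(11) = 4, s(12) = 18, s(13) = 8, s(14) = 6, s(15) = 7, s(16) = 6, s(17) = 5, s(18) = 0, s(19) = 10, s(20) = 3, s(21) = 2, s(22) = 12, s(23) = 13, s(24) = 9, s(25) = 26, s(26) = 15, s(27) = 16, s(28) = 24, s(29) = 23, s(30) = 9, s(31) = 19, s(32) = 21, s(33) = 20, s(34) = 21, s(35) = 22, s(36) = 0, s(37) = 17.
Since (s(36), s(37)) = (s(0), s(1)) = (0, 17) (two consecutive terms determine the rest), the sequence is periodic with period 36.
(1931 - 0) mod 36 = 23, so s(1931) = s(23) = 13.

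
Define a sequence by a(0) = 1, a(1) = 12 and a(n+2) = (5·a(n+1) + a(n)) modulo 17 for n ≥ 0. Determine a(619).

0

Listing terms: a(0) = 1,  a(1) = 12,  a(2) = 10,  a(3) = 11,  a(4) = 14,  a(5) = 13,  a(6) = 11,  a(7) = 0,  a(8) = 11,  a(9) = 4,  a(10) = 14,  a(11) = 6,  a(12) = 10,  a(13) = 5,  a(14) = 1,  a(15) = 10,  a(16) = 0,  a(17) = 10,  a(18) = 16,  a(19) = 5,  a(20) = 7,  a(21) = 6,  a(22) = 3,  a(23) = 4,  a(24) = 6,  a(25) = 0,  a(26) = 6,  a(27) = 13,  a(28) = 3,  a(29) = 11,  a(30) = 7,  a(31) = 12,  a(32) = 16,  a(33) = 7,  a(34) = 0,  a(35) = 7,  a(36) = 1,  a(37) = 12.
The sequence repeats with period 36.
So a(619) = a(0 + ((619-0) mod 36)) = a(7) = 0.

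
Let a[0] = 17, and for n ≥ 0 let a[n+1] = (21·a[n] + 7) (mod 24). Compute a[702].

We have a[0] = 17,  a[1] = 4,  a[2] = 19,  a[3] = 22,  a[4] = 13,  a[5] = 16,  a[6] = 7,  a[7] = 10,  a[8] = 1,  a[9] = 4.
Since a[9] = a[1] = 4, the sequence is eventually periodic: after a pre-period of length 1 it cycles with period 8.
For n ≥ 1, a[n] depends only on (n - 1) mod 8. (702 - 1) mod 8 = 5, so a[702] = a[6] = 7.

7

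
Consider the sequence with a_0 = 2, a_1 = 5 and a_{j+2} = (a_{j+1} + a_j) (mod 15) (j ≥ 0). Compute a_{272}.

We have a_0 = 2; a_1 = 5; a_2 = 7; a_3 = 12; a_4 = 4; a_5 = 1; a_6 = 5; a_7 = 6; a_8 = 11; a_9 = 2; a_{10} = 13; a_{11} = 0; a_{12} = 13; a_{13} = 13; a_{14} = 11; a_{15} = 9; a_{16} = 5; a_{17} = 14; a_{18} = 4; a_{19} = 3; a_{20} = 7; a_{21} = 10; a_{22} = 2; a_{23} = 12; a_{24} = 14; a_{25} = 11; a_{26} = 10; a_{27} = 6; a_{28} = 1; a_{29} = 7; a_{30} = 8; a_{31} = 0; a_{32} = 8; a_{33} = 8; a_{34} = 1; a_{35} = 9; a_{36} = 10; a_{37} = 4; a_{38} = 14; a_{39} = 3; a_{40} = 2; a_{41} = 5.
The sequence repeats with period 40.
(272 - 0) mod 40 = 32, so a_{272} = a_{32} = 8.

8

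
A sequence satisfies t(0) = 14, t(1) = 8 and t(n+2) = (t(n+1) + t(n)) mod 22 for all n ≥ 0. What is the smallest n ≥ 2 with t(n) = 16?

5

Listing terms: t(0) = 14, t(1) = 8, t(2) = 0, t(3) = 8, t(4) = 8, t(5) = 16, t(6) = 2, t(7) = 18, t(8) = 20, t(9) = 16, t(10) = 14, t(11) = 8.
Since (t(10), t(11)) = (t(0), t(1)) = (14, 8) (two consecutive terms determine the rest), the sequence is periodic with period 10.
The value 16 first appears (with n ≥ 2) at t(5).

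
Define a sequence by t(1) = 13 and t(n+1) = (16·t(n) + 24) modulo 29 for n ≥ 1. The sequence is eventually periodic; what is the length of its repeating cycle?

7

Computing terms: t(1) = 13,  t(2) = 0,  t(3) = 24,  t(4) = 2,  t(5) = 27,  t(6) = 21,  t(7) = 12,  t(8) = 13.
Since t(8) = t(1) = 13, the sequence is periodic with period 7.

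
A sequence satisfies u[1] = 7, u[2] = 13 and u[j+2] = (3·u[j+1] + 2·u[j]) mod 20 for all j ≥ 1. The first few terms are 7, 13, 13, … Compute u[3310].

We have u[1] = 7; u[2] = 13; u[3] = 13; u[4] = 5; u[5] = 1; u[6] = 13; u[7] = 1; u[8] = 9; u[9] = 9; u[10] = 5; u[11] = 13; u[12] = 9; u[13] = 13; u[14] = 17; u[15] = 17; u[16] = 5; u[17] = 9; u[18] = 17; u[19] = 9; u[20] = 1; u[21] = 1; u[22] = 5; u[23] = 17; u[24] = 1; u[25] = 17; u[26] = 13; u[27] = 13.
Since (u[26], u[27]) = (u[2], u[3]) = (13, 13) (two consecutive terms determine the rest), the sequence is eventually periodic: after a pre-period of length 1 it cycles with period 24.
For j ≥ 2, u[j] depends only on (j - 2) mod 24. (3310 - 2) mod 24 = 20, so u[3310] = u[22] = 5.

5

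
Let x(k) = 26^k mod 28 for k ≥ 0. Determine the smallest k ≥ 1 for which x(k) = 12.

Computing terms: x(0) = 1, x(1) = 26, x(2) = 4, x(3) = 20, x(4) = 16, x(5) = 24, x(6) = 8, x(7) = 12, x(8) = 4.
Since x(8) = x(2) = 4, the sequence is eventually periodic: after a pre-period of length 2 it cycles with period 6.
The value 12 first appears (with k ≥ 1) at x(7).

7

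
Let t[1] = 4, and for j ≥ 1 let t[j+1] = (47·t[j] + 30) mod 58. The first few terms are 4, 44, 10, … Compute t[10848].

Computing terms: t[1] = 4, t[2] = 44, t[3] = 10, t[4] = 36, t[5] = 40, t[6] = 54, t[7] = 16, t[8] = 28, t[9] = 12, t[10] = 14, t[11] = 50, t[12] = 2, t[13] = 8, t[14] = 0, t[15] = 30, t[16] = 48, t[17] = 24, t[18] = 56, t[19] = 52, t[20] = 38, t[21] = 18, t[22] = 6, t[23] = 22, t[24] = 20, t[25] = 42, t[26] = 32, t[27] = 26, t[28] = 34, t[29] = 4.
Since t[29] = t[1] = 4, the sequence is periodic with period 28.
(10848 - 1) mod 28 = 11, so t[10848] = t[12] = 2.

2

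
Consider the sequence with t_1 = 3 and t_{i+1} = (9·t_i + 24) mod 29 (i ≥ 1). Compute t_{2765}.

6

Computing terms: t_1 = 3,  t_2 = 22,  t_3 = 19,  t_4 = 21,  t_5 = 10,  t_6 = 27,  t_7 = 6,  t_8 = 20,  t_9 = 1,  t_{10} = 4,  t_{11} = 2,  t_{12} = 13,  t_{13} = 25,  t_{14} = 17,  t_{15} = 3.
The sequence repeats with period 14.
(2765 - 1) mod 14 = 6, so t_{2765} = t_7 = 6.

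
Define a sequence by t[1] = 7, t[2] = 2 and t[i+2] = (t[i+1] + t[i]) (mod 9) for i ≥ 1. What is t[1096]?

7

Listing terms: t[1] = 7; t[2] = 2; t[3] = 0; t[4] = 2; t[5] = 2; t[6] = 4; t[7] = 6; t[8] = 1; t[9] = 7; t[10] = 8; t[11] = 6; t[12] = 5; t[13] = 2; t[14] = 7; t[15] = 0; t[16] = 7; t[17] = 7; t[18] = 5; t[19] = 3; t[20] = 8; t[21] = 2; t[22] = 1; t[23] = 3; t[24] = 4; t[25] = 7; t[26] = 2.
Since (t[25], t[26]) = (t[1], t[2]) = (7, 2) (two consecutive terms determine the rest), the sequence is periodic with period 24.
So t[1096] = t[1 + ((1096-1) mod 24)] = t[16] = 7.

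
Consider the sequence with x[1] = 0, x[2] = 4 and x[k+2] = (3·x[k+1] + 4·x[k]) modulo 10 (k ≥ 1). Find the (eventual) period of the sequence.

x[1] = 0, x[2] = 4, x[3] = 2, x[4] = 2, x[5] = 4, x[6] = 0, x[7] = 6, x[8] = 8, x[9] = 8, x[10] = 6, x[11] = 0, x[12] = 4.
Since (x[11], x[12]) = (x[1], x[2]) = (0, 4) (two consecutive terms determine the rest), the sequence is periodic with period 10.

10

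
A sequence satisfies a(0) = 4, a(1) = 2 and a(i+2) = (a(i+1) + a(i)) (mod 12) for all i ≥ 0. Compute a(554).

We have a(0) = 4; a(1) = 2; a(2) = 6; a(3) = 8; a(4) = 2; a(5) = 10; a(6) = 0; a(7) = 10; a(8) = 10; a(9) = 8; a(10) = 6; a(11) = 2; a(12) = 8; a(13) = 10; a(14) = 6; a(15) = 4; a(16) = 10; a(17) = 2; a(18) = 0; a(19) = 2; a(20) = 2; a(21) = 4; a(22) = 6; a(23) = 10; a(24) = 4; a(25) = 2.
The sequence repeats with period 24.
So a(554) = a(0 + ((554-0) mod 24)) = a(2) = 6.

6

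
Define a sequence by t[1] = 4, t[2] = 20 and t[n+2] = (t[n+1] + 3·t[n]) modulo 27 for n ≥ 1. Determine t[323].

17

Computing terms: t[1] = 4, t[2] = 20, t[3] = 5, t[4] = 11, t[5] = 26, t[6] = 5, t[7] = 2, t[8] = 17, t[9] = 23, t[10] = 20, t[11] = 8, t[12] = 14, t[13] = 11, t[14] = 26.
Since (t[13], t[14]) = (t[4], t[5]) = (11, 26) (two consecutive terms determine the rest), the sequence is eventually periodic: after a pre-period of length 3 it cycles with period 9.
For n ≥ 4, t[n] depends only on (n - 4) mod 9. (323 - 4) mod 9 = 4, so t[323] = t[8] = 17.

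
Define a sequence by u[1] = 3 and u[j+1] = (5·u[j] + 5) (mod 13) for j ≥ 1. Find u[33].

Computing terms: u[1] = 3, u[2] = 7, u[3] = 1, u[4] = 10, u[5] = 3.
Since u[5] = u[1] = 3, the sequence is periodic with period 4.
(33 - 1) mod 4 = 0, so u[33] = u[1] = 3.

3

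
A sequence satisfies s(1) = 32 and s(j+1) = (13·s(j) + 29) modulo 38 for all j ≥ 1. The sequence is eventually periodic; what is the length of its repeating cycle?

We have s(1) = 32, s(2) = 27, s(3) = 0, s(4) = 29, s(5) = 26, s(6) = 25, s(7) = 12, s(8) = 33, s(9) = 2, s(10) = 17, s(11) = 22, s(12) = 11, s(13) = 20, s(14) = 23, s(15) = 24, s(16) = 37, s(17) = 16, s(18) = 9, s(19) = 32.
The sequence repeats with period 18.

18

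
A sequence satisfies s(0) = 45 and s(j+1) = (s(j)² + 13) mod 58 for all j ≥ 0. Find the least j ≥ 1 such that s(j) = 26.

3

s(0) = 45; s(1) = 8; s(2) = 19; s(3) = 26; s(4) = 51; s(5) = 4; s(6) = 29; s(7) = 42; s(8) = 37; s(9) = 48; s(10) = 55; s(11) = 22; s(12) = 33; s(13) = 0; s(14) = 13; s(15) = 8.
Since s(15) = s(1) = 8, the sequence is eventually periodic: after a pre-period of length 1 it cycles with period 14.
The value 26 first appears (with j ≥ 1) at s(3).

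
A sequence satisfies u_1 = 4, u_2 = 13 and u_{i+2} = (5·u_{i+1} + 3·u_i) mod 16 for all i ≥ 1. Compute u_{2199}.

Listing terms: u_1 = 4,  u_2 = 13,  u_3 = 13,  u_4 = 8,  u_5 = 15,  u_6 = 3,  u_7 = 12,  u_8 = 5,  u_9 = 13,  u_{10} = 0,  u_{11} = 7,  u_{12} = 3,  u_{13} = 4,  u_{14} = 13.
The sequence repeats with period 12.
(2199 - 1) mod 12 = 2, so u_{2199} = u_3 = 13.

13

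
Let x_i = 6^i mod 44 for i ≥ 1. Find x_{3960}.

Listing terms: x_1 = 6, x_2 = 36, x_3 = 40, x_4 = 20, x_5 = 32, x_6 = 16, x_7 = 8, x_8 = 4, x_9 = 24, x_{10} = 12, x_{11} = 28, x_{12} = 36.
Since x_{12} = x_2 = 36, the sequence is eventually periodic: after a pre-period of length 1 it cycles with period 10.
For i ≥ 2, x_i depends only on (i - 2) mod 10. (3960 - 2) mod 10 = 8, so x_{3960} = x_{10} = 12.

12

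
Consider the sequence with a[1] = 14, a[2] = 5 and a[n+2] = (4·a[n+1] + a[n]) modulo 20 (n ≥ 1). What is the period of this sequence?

Listing terms: a[1] = 14; a[2] = 5; a[3] = 14; a[4] = 1; a[5] = 18; a[6] = 13; a[7] = 10; a[8] = 13; a[9] = 2; a[10] = 1; a[11] = 6; a[12] = 5; a[13] = 6; a[14] = 9; a[15] = 2; a[16] = 17; a[17] = 10; a[18] = 17; a[19] = 18; a[20] = 9; a[21] = 14; a[22] = 5.
Since (a[21], a[22]) = (a[1], a[2]) = (14, 5) (two consecutive terms determine the rest), the sequence is periodic with period 20.

20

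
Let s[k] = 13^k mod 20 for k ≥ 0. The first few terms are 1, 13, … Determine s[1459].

17

We have s[0] = 1; s[1] = 13; s[2] = 9; s[3] = 17; s[4] = 1.
The sequence repeats with period 4.
(1459 - 0) mod 4 = 3, so s[1459] = s[3] = 17.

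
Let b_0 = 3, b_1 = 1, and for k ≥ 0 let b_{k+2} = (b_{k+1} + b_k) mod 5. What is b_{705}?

4

We have b_0 = 3, b_1 = 1, b_2 = 4, b_3 = 0, b_4 = 4, b_5 = 4, b_6 = 3, b_7 = 2, b_8 = 0, b_9 = 2, b_{10} = 2, b_{11} = 4, b_{12} = 1, b_{13} = 0, b_{14} = 1, b_{15} = 1, b_{16} = 2, b_{17} = 3, b_{18} = 0, b_{19} = 3, b_{20} = 3, b_{21} = 1.
The sequence repeats with period 20.
(705 - 0) mod 20 = 5, so b_{705} = b_5 = 4.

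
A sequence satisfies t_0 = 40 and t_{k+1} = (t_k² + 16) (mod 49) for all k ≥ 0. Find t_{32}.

We have t_0 = 40; t_1 = 48; t_2 = 17; t_3 = 11; t_4 = 39; t_5 = 18; t_6 = 46; t_7 = 25; t_8 = 4; t_9 = 32; t_{10} = 11.
Since t_{10} = t_3 = 11, the sequence is eventually periodic: after a pre-period of length 3 it cycles with period 7.
For k ≥ 3, t_k depends only on (k - 3) mod 7. (32 - 3) mod 7 = 1, so t_{32} = t_4 = 39.

39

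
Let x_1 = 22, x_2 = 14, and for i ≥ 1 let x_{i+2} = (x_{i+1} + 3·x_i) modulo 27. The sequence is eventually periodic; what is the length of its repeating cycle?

9

We have x_1 = 22,  x_2 = 14,  x_3 = 26,  x_4 = 14,  x_5 = 11,  x_6 = 26,  x_7 = 5,  x_8 = 2,  x_9 = 17,  x_{10} = 23,  x_{11} = 20,  x_{12} = 8,  x_{13} = 14,  x_{14} = 11.
Since (x_{13}, x_{14}) = (x_4, x_5) = (14, 11) (two consecutive terms determine the rest), the sequence is eventually periodic: after a pre-period of length 3 it cycles with period 9.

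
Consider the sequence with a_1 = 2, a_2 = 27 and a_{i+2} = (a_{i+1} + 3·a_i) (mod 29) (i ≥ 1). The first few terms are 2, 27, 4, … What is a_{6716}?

13

Listing terms: a_1 = 2, a_2 = 27, a_3 = 4, a_4 = 27, a_5 = 10, a_6 = 4, a_7 = 5, a_8 = 17, a_9 = 3, a_{10} = 25, a_{11} = 5, a_{12} = 22, a_{13} = 8, a_{14} = 16, a_{15} = 11, a_{16} = 1, a_{17} = 5, a_{18} = 8, a_{19} = 23, a_{20} = 18, a_{21} = 0, a_{22} = 25, a_{23} = 25, a_{24} = 13, a_{25} = 1, a_{26} = 11, a_{27} = 14, a_{28} = 18, a_{29} = 2, a_{30} = 27.
The sequence repeats with period 28.
So a_{6716} = a_{1 + ((6716-1) mod 28)} = a_{24} = 13.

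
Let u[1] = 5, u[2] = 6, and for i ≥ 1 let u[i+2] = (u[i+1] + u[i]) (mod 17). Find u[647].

4

u[1] = 5; u[2] = 6; u[3] = 11; u[4] = 0; u[5] = 11; u[6] = 11; u[7] = 5; u[8] = 16; u[9] = 4; u[10] = 3; u[11] = 7; u[12] = 10; u[13] = 0; u[14] = 10; u[15] = 10; u[16] = 3; u[17] = 13; u[18] = 16; u[19] = 12; u[20] = 11; u[21] = 6; u[22] = 0; u[23] = 6; u[24] = 6; u[25] = 12; u[26] = 1; u[27] = 13; u[28] = 14; u[29] = 10; u[30] = 7; u[31] = 0; u[32] = 7; u[33] = 7; u[34] = 14; u[35] = 4; u[36] = 1; u[37] = 5; u[38] = 6.
The sequence repeats with period 36.
So u[647] = u[1 + ((647-1) mod 36)] = u[35] = 4.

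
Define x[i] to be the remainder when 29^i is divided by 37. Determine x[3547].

8

Computing terms: x[1] = 29; x[2] = 27; x[3] = 6; x[4] = 26; x[5] = 14; x[6] = 36; x[7] = 8; x[8] = 10; x[9] = 31; x[10] = 11; x[11] = 23; x[12] = 1; x[13] = 29.
The sequence repeats with period 12.
So x[3547] = x[1 + ((3547-1) mod 12)] = x[7] = 8.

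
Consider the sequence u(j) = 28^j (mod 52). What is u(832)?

16

We have u(1) = 28,  u(2) = 4,  u(3) = 8,  u(4) = 16,  u(5) = 32,  u(6) = 12,  u(7) = 24,  u(8) = 48,  u(9) = 44,  u(10) = 36,  u(11) = 20,  u(12) = 40,  u(13) = 28.
The sequence repeats with period 12.
(832 - 1) mod 12 = 3, so u(832) = u(4) = 16.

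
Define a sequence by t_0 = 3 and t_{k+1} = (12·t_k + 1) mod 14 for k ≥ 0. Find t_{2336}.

t_0 = 3, t_1 = 9, t_2 = 11, t_3 = 7, t_4 = 1, t_5 = 13, t_6 = 3.
Since t_6 = t_0 = 3, the sequence is periodic with period 6.
(2336 - 0) mod 6 = 2, so t_{2336} = t_2 = 11.

11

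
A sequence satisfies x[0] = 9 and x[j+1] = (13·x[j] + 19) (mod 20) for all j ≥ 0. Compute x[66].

Listing terms: x[0] = 9; x[1] = 16; x[2] = 7; x[3] = 10; x[4] = 9.
The sequence repeats with period 4.
(66 - 0) mod 4 = 2, so x[66] = x[2] = 7.

7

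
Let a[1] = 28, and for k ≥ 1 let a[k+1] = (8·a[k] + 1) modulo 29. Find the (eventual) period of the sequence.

Computing terms: a[1] = 28; a[2] = 22; a[3] = 3; a[4] = 25; a[5] = 27; a[6] = 14; a[7] = 26; a[8] = 6; a[9] = 20; a[10] = 16; a[11] = 13; a[12] = 18; a[13] = 0; a[14] = 1; a[15] = 9; a[16] = 15; a[17] = 5; a[18] = 12; a[19] = 10; a[20] = 23; a[21] = 11; a[22] = 2; a[23] = 17; a[24] = 21; a[25] = 24; a[26] = 19; a[27] = 8; a[28] = 7; a[29] = 28.
Since a[29] = a[1] = 28, the sequence is periodic with period 28.

28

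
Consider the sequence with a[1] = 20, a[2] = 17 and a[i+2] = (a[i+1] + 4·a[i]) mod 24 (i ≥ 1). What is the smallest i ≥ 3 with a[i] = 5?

10

a[1] = 20, a[2] = 17, a[3] = 1, a[4] = 21, a[5] = 1, a[6] = 13, a[7] = 17, a[8] = 21, a[9] = 17, a[10] = 5, a[11] = 1, a[12] = 21.
Since (a[11], a[12]) = (a[3], a[4]) = (1, 21) (two consecutive terms determine the rest), the sequence is eventually periodic: after a pre-period of length 2 it cycles with period 8.
The value 5 first appears (with i ≥ 3) at a[10].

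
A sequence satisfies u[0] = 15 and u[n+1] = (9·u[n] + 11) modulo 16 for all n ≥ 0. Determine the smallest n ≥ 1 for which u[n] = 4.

u[0] = 15,  u[1] = 2,  u[2] = 13,  u[3] = 0,  u[4] = 11,  u[5] = 14,  u[6] = 9,  u[7] = 12,  u[8] = 7,  u[9] = 10,  u[10] = 5,  u[11] = 8,  u[12] = 3,  u[13] = 6,  u[14] = 1,  u[15] = 4,  u[16] = 15.
Since u[16] = u[0] = 15, the sequence is periodic with period 16.
The value 4 first appears (with n ≥ 1) at u[15].

15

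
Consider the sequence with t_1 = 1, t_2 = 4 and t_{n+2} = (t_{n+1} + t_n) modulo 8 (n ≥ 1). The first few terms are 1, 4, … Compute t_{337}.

t_1 = 1,  t_2 = 4,  t_3 = 5,  t_4 = 1,  t_5 = 6,  t_6 = 7,  t_7 = 5,  t_8 = 4,  t_9 = 1,  t_{10} = 5,  t_{11} = 6,  t_{12} = 3,  t_{13} = 1,  t_{14} = 4.
Since (t_{13}, t_{14}) = (t_1, t_2) = (1, 4) (two consecutive terms determine the rest), the sequence is periodic with period 12.
So t_{337} = t_{1 + ((337-1) mod 12)} = t_1 = 1.

1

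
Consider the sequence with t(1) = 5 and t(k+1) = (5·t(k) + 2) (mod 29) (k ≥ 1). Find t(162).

Listing terms: t(1) = 5; t(2) = 27; t(3) = 21; t(4) = 20; t(5) = 15; t(6) = 19; t(7) = 10; t(8) = 23; t(9) = 1; t(10) = 7; t(11) = 8; t(12) = 13; t(13) = 9; t(14) = 18; t(15) = 5.
Since t(15) = t(1) = 5, the sequence is periodic with period 14.
So t(162) = t(1 + ((162-1) mod 14)) = t(8) = 23.

23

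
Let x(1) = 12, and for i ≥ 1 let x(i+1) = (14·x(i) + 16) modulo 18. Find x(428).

Listing terms: x(1) = 12, x(2) = 4, x(3) = 0, x(4) = 16, x(5) = 6, x(6) = 10, x(7) = 12.
The sequence repeats with period 6.
(428 - 1) mod 6 = 1, so x(428) = x(2) = 4.

4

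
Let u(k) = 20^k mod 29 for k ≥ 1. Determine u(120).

20

u(1) = 20; u(2) = 23; u(3) = 25; u(4) = 7; u(5) = 24; u(6) = 16; u(7) = 1; u(8) = 20.
The sequence repeats with period 7.
So u(120) = u(1 + ((120-1) mod 7)) = u(1) = 20.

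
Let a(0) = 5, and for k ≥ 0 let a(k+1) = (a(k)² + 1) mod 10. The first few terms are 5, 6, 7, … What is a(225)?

0

Listing terms: a(0) = 5; a(1) = 6; a(2) = 7; a(3) = 0; a(4) = 1; a(5) = 2; a(6) = 5.
Since a(6) = a(0) = 5, the sequence is periodic with period 6.
So a(225) = a(0 + ((225-0) mod 6)) = a(3) = 0.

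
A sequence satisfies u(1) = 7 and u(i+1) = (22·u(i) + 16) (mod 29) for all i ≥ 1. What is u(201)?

1

u(1) = 7, u(2) = 25, u(3) = 15, u(4) = 27, u(5) = 1, u(6) = 9, u(7) = 11, u(8) = 26, u(9) = 8, u(10) = 18, u(11) = 6, u(12) = 3, u(13) = 24, u(14) = 22, u(15) = 7.
The sequence repeats with period 14.
So u(201) = u(1 + ((201-1) mod 14)) = u(5) = 1.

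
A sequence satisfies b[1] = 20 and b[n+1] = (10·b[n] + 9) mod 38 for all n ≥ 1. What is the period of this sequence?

Listing terms: b[1] = 20,  b[2] = 19,  b[3] = 9,  b[4] = 23,  b[5] = 11,  b[6] = 5,  b[7] = 21,  b[8] = 29,  b[9] = 33,  b[10] = 35,  b[11] = 17,  b[12] = 27,  b[13] = 13,  b[14] = 25,  b[15] = 31,  b[16] = 15,  b[17] = 7,  b[18] = 3,  b[19] = 1,  b[20] = 19.
Since b[20] = b[2] = 19, the sequence is eventually periodic: after a pre-period of length 1 it cycles with period 18.

18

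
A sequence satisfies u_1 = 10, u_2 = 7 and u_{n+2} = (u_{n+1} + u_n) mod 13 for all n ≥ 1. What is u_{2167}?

Listing terms: u_1 = 10,  u_2 = 7,  u_3 = 4,  u_4 = 11,  u_5 = 2,  u_6 = 0,  u_7 = 2,  u_8 = 2,  u_9 = 4,  u_{10} = 6,  u_{11} = 10,  u_{12} = 3,  u_{13} = 0,  u_{14} = 3,  u_{15} = 3,  u_{16} = 6,  u_{17} = 9,  u_{18} = 2,  u_{19} = 11,  u_{20} = 0,  u_{21} = 11,  u_{22} = 11,  u_{23} = 9,  u_{24} = 7,  u_{25} = 3,  u_{26} = 10,  u_{27} = 0,  u_{28} = 10,  u_{29} = 10,  u_{30} = 7.
Since (u_{29}, u_{30}) = (u_1, u_2) = (10, 7) (two consecutive terms determine the rest), the sequence is periodic with period 28.
So u_{2167} = u_{1 + ((2167-1) mod 28)} = u_{11} = 10.

10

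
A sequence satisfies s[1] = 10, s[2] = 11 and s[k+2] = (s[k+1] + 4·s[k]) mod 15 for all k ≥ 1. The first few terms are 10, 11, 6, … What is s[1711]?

Computing terms: s[1] = 10; s[2] = 11; s[3] = 6; s[4] = 5; s[5] = 14; s[6] = 4; s[7] = 0; s[8] = 1; s[9] = 1; s[10] = 5; s[11] = 9; s[12] = 14; s[13] = 5; s[14] = 1; s[15] = 6; s[16] = 10; s[17] = 4; s[18] = 14; s[19] = 0; s[20] = 11; s[21] = 11; s[22] = 10; s[23] = 9; s[24] = 4; s[25] = 10; s[26] = 11.
Since (s[25], s[26]) = (s[1], s[2]) = (10, 11) (two consecutive terms determine the rest), the sequence is periodic with period 24.
So s[1711] = s[1 + ((1711-1) mod 24)] = s[7] = 0.

0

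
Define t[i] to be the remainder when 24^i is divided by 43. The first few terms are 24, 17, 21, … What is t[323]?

15

Computing terms: t[1] = 24, t[2] = 17, t[3] = 21, t[4] = 31, t[5] = 13, t[6] = 11, t[7] = 6, t[8] = 15, t[9] = 16, t[10] = 40, t[11] = 14, t[12] = 35, t[13] = 23, t[14] = 36, t[15] = 4, t[16] = 10, t[17] = 25, t[18] = 41, t[19] = 38, t[20] = 9, t[21] = 1, t[22] = 24.
The sequence repeats with period 21.
So t[323] = t[1 + ((323-1) mod 21)] = t[8] = 15.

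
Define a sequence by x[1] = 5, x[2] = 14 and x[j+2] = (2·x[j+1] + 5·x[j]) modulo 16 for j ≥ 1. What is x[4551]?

We have x[1] = 5, x[2] = 14, x[3] = 5, x[4] = 0, x[5] = 9, x[6] = 2, x[7] = 1, x[8] = 12, x[9] = 13, x[10] = 6, x[11] = 13, x[12] = 8, x[13] = 1, x[14] = 10, x[15] = 9, x[16] = 4, x[17] = 5, x[18] = 14.
Since (x[17], x[18]) = (x[1], x[2]) = (5, 14) (two consecutive terms determine the rest), the sequence is periodic with period 16.
So x[4551] = x[1 + ((4551-1) mod 16)] = x[7] = 1.

1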